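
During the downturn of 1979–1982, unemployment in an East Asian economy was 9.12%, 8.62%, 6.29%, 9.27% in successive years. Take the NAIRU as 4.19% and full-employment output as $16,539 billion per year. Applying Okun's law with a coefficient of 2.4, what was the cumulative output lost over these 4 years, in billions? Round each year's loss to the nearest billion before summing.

$6,565 billion

Year 1979: gap = -2.4 × (9.12 - 4.19) = -11.832%, loss ≈ 16539 × 11.832/100 ≈ 1957.
Year 1980: gap = -2.4 × (8.62 - 4.19) = -10.632%, loss ≈ 16539 × 10.632/100 ≈ 1758.
Year 1981: gap = -2.4 × (6.29 - 4.19) = -5.04%, loss ≈ 16539 × 5.04/100 ≈ 834.
Year 1982: gap = -2.4 × (9.27 - 4.19) = -12.192%, loss ≈ 16539 × 12.192/100 ≈ 2016.
Total lost output = 1957 + 1758 + 834 + 2016 = 6565 billion.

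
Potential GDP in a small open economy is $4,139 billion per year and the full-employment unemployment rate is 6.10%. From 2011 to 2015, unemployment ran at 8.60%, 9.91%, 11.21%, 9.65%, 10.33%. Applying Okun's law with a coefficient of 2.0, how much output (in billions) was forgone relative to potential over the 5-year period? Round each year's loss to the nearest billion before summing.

Year 2011: gap = -2.0 × (8.6 - 6.1) = -5%, loss ≈ 4139 × 5/100 ≈ 207.
Year 2012: gap = -2.0 × (9.91 - 6.1) = -7.62%, loss ≈ 4139 × 7.62/100 ≈ 315.
Year 2013: gap = -2.0 × (11.21 - 6.1) = -10.22%, loss ≈ 4139 × 10.22/100 ≈ 423.
Year 2014: gap = -2.0 × (9.65 - 6.1) = -7.1%, loss ≈ 4139 × 7.1/100 ≈ 294.
Year 2015: gap = -2.0 × (10.33 - 6.1) = -8.46%, loss ≈ 4139 × 8.46/100 ≈ 350.
Total lost output = 207 + 315 + 423 + 294 + 350 = 1589 billion.

$1,589 billion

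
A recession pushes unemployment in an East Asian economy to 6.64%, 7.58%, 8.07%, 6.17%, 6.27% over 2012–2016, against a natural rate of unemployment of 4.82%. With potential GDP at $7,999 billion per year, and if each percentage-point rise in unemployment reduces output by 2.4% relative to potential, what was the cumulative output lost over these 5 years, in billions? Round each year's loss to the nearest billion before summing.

$2,040 billion

Year 2012: gap = -2.4 × (6.64 - 4.82) = -4.368%, loss ≈ 7999 × 4.368/100 ≈ 349.
Year 2013: gap = -2.4 × (7.58 - 4.82) = -6.624%, loss ≈ 7999 × 6.624/100 ≈ 530.
Year 2014: gap = -2.4 × (8.07 - 4.82) = -7.8%, loss ≈ 7999 × 7.8/100 ≈ 624.
Year 2015: gap = -2.4 × (6.17 - 4.82) = -3.24%, loss ≈ 7999 × 3.24/100 ≈ 259.
Year 2016: gap = -2.4 × (6.27 - 4.82) = -3.48%, loss ≈ 7999 × 3.48/100 ≈ 278.
Total lost output = 349 + 530 + 624 + 259 + 278 = 2040 billion.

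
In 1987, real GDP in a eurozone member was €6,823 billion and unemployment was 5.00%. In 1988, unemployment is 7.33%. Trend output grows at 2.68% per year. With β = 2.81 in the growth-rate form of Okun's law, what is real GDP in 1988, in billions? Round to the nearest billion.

€6,559 billion

Δu = 7.33 - 5 = 2.33 points.
Okun's law (growth form): g_Y = g_Y* - β × Δu = 2.68 - 2.81 × (2.33) = 2.68 - 6.5473 = -3.8673%.
Real GDP in the next year = 6823 × (1 - 3.8673/100) = 6823 × 0.961327 ≈ 6559 billion.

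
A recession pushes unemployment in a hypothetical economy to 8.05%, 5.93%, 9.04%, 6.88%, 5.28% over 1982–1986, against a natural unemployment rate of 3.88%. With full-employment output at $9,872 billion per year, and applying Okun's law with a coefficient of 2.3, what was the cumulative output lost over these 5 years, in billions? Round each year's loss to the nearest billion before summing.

$3,583 billion

Year 1982: gap = -2.3 × (8.05 - 3.88) = -9.591%, loss ≈ 9872 × 9.591/100 ≈ 947.
Year 1983: gap = -2.3 × (5.93 - 3.88) = -4.715%, loss ≈ 9872 × 4.715/100 ≈ 465.
Year 1984: gap = -2.3 × (9.04 - 3.88) = -11.868%, loss ≈ 9872 × 11.868/100 ≈ 1172.
Year 1985: gap = -2.3 × (6.88 - 3.88) = -6.9%, loss ≈ 9872 × 6.9/100 ≈ 681.
Year 1986: gap = -2.3 × (5.28 - 3.88) = -3.22%, loss ≈ 9872 × 3.22/100 ≈ 318.
Total lost output = 947 + 465 + 1172 + 681 + 318 = 3583 billion.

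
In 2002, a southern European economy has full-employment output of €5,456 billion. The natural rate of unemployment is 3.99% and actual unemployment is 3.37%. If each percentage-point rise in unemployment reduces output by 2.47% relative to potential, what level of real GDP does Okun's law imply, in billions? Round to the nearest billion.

Unemployment gap = 3.37 - 3.99 = -0.62 points, so the output gap is -2.47 × (-0.62) = 1.5314%.
Actual GDP = 5456 × (1 + 1.5314/100) = 5456 × 1.015314 ≈ 5540 billion.

€5,540 billion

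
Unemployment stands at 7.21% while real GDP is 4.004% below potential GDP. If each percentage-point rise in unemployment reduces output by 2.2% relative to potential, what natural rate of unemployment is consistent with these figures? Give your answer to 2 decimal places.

5.39%

From Okun's law, u - u* = -(output gap)/β = -(-4.004)/2.2 = 1.82 points.
So u* = 7.21 - 1.82 = 5.39%.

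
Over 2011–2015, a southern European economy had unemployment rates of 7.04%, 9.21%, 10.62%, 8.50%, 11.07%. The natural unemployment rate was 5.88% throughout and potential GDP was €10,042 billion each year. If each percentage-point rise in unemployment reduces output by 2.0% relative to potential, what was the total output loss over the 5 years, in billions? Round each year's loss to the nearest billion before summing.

Year 2011: gap = -2.0 × (7.04 - 5.88) = -2.32%, loss ≈ 10042 × 2.32/100 ≈ 233.
Year 2012: gap = -2.0 × (9.21 - 5.88) = -6.66%, loss ≈ 10042 × 6.66/100 ≈ 669.
Year 2013: gap = -2.0 × (10.62 - 5.88) = -9.48%, loss ≈ 10042 × 9.48/100 ≈ 952.
Year 2014: gap = -2.0 × (8.5 - 5.88) = -5.24%, loss ≈ 10042 × 5.24/100 ≈ 526.
Year 2015: gap = -2.0 × (11.07 - 5.88) = -10.38%, loss ≈ 10042 × 10.38/100 ≈ 1042.
Total lost output = 233 + 669 + 952 + 526 + 1042 = 3422 billion.

€3,422 billion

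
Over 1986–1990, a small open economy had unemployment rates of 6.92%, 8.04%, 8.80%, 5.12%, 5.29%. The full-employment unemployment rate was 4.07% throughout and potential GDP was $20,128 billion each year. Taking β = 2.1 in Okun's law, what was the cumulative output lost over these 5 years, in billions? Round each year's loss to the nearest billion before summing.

$5,842 billion

Year 1986: gap = -2.1 × (6.92 - 4.07) = -5.985%, loss ≈ 20128 × 5.985/100 ≈ 1205.
Year 1987: gap = -2.1 × (8.04 - 4.07) = -8.337%, loss ≈ 20128 × 8.337/100 ≈ 1678.
Year 1988: gap = -2.1 × (8.8 - 4.07) = -9.933%, loss ≈ 20128 × 9.933/100 ≈ 1999.
Year 1989: gap = -2.1 × (5.12 - 4.07) = -2.205%, loss ≈ 20128 × 2.205/100 ≈ 444.
Year 1990: gap = -2.1 × (5.29 - 4.07) = -2.562%, loss ≈ 20128 × 2.562/100 ≈ 516.
Total lost output = 1205 + 1678 + 1999 + 444 + 516 = 5842 billion.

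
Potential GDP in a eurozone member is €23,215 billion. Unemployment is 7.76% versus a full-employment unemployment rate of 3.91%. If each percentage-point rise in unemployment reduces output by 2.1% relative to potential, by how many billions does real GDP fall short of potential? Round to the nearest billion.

Output gap = -2.1 × (7.76 - 3.91) = -2.1 × 3.85 = -8.085%.
Actual GDP ≈ 23215 × 0.91915 ≈ 21338 billion, so the shortfall is 23215 - 21338 = 1877 billion.

€1,877 billion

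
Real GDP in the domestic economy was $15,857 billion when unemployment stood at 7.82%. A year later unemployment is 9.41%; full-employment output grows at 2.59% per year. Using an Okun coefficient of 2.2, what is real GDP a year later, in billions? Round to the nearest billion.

Δu = 9.41 - 7.82 = 1.59 points.
Okun's law (growth form): g_Y = g_Y* - β × Δu = 2.59 - 2.2 × (1.59) = 2.59 - 3.498 = -0.908%.
Real GDP in the next year = 15857 × (1 - 0.908/100) = 15857 × 0.99092 ≈ 15713 billion.

$15,713 billion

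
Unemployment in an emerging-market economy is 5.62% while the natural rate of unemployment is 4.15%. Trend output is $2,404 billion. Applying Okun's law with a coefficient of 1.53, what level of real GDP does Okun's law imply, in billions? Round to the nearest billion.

Unemployment gap = 5.62 - 4.15 = 1.47 points, so the output gap is -1.53 × 1.47 = -2.2491%.
Actual GDP = 2404 × (1 - 2.2491/100) = 2404 × 0.977509 ≈ 2350 billion.

$2,350 billion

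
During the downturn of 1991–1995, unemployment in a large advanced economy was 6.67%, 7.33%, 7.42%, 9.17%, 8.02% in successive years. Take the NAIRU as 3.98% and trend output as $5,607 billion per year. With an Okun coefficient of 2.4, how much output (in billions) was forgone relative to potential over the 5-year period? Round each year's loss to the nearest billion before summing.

Year 1991: gap = -2.4 × (6.67 - 3.98) = -6.456%, loss ≈ 5607 × 6.456/100 ≈ 362.
Year 1992: gap = -2.4 × (7.33 - 3.98) = -8.04%, loss ≈ 5607 × 8.04/100 ≈ 451.
Year 1993: gap = -2.4 × (7.42 - 3.98) = -8.256%, loss ≈ 5607 × 8.256/100 ≈ 463.
Year 1994: gap = -2.4 × (9.17 - 3.98) = -12.456%, loss ≈ 5607 × 12.456/100 ≈ 698.
Year 1995: gap = -2.4 × (8.02 - 3.98) = -9.696%, loss ≈ 5607 × 9.696/100 ≈ 544.
Total lost output = 362 + 451 + 463 + 698 + 544 = 2518 billion.

$2,518 billion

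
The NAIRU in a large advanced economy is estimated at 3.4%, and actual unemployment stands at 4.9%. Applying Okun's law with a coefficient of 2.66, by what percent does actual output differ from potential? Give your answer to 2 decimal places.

The unemployment gap is 4.9 - 3.4 = 1.5 percentage points.
Okun's law gives an output gap of -2.66 × 1.5 = -3.99%, i.e. 3.99% below potential.

-3.99%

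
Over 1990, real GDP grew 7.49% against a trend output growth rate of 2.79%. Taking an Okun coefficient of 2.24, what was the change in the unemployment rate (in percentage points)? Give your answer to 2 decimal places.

-2.10 percentage points

Growth-rate Okun's law: g_Y = g_Y* - β × Δu, so Δu = (g_Y* - g_Y)/β.
Δu = (2.79 - 7.49)/2.24 = -4.7/2.24 = -2.10 percentage points.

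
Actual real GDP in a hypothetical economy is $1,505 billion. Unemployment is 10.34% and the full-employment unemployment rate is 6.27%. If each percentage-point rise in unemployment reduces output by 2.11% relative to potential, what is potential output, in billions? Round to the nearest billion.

$1,646 billion

Unemployment gap = 10.34 - 6.27 = 4.07 points, so output gap = -2.11 × 4.07 = -8.5877%.
Since Y = Y* × (1 + gap/100), Y* = 1505/0.914123 ≈ 1646 billion.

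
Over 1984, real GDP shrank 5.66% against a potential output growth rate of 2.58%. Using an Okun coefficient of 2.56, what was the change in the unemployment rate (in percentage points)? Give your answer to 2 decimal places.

Growth-rate Okun's law: g_Y = g_Y* - β × Δu, so Δu = (g_Y* - g_Y)/β.
Δu = (2.58 + 5.66)/2.56 = 8.24/2.56 = 3.22 percentage points.

3.22 percentage points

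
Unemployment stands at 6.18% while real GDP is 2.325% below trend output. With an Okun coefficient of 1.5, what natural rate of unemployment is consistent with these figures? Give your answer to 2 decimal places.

From Okun's law, u - u* = -(output gap)/β = -(-2.325)/1.5 = 1.55 points.
So u* = 6.18 - 1.55 = 4.63%.

4.63%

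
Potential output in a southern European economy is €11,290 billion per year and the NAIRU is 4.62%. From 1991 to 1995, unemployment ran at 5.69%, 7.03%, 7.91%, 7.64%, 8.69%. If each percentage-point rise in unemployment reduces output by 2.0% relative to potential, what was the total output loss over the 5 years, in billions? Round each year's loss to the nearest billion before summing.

Year 1991: gap = -2.0 × (5.69 - 4.62) = -2.14%, loss ≈ 11290 × 2.14/100 ≈ 242.
Year 1992: gap = -2.0 × (7.03 - 4.62) = -4.82%, loss ≈ 11290 × 4.82/100 ≈ 544.
Year 1993: gap = -2.0 × (7.91 - 4.62) = -6.58%, loss ≈ 11290 × 6.58/100 ≈ 743.
Year 1994: gap = -2.0 × (7.64 - 4.62) = -6.04%, loss ≈ 11290 × 6.04/100 ≈ 682.
Year 1995: gap = -2.0 × (8.69 - 4.62) = -8.14%, loss ≈ 11290 × 8.14/100 ≈ 919.
Total lost output = 242 + 544 + 743 + 682 + 919 = 3130 billion.

€3,130 billion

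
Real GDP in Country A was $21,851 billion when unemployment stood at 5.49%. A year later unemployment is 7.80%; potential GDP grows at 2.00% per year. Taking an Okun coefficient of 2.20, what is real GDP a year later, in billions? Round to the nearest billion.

Δu = 7.8 - 5.49 = 2.31 points.
Okun's law (growth form): g_Y = g_Y* - β × Δu = 2.00 - 2.20 × (2.31) = 2 - 5.082 = -3.082%.
Real GDP in the next year = 21851 × (1 - 3.082/100) = 21851 × 0.96918 ≈ 21178 billion.

$21,178 billion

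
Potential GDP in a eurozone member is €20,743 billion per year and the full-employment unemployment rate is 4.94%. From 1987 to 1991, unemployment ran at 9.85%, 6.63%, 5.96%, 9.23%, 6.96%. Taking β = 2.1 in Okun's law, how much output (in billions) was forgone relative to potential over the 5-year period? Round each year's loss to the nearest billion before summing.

Year 1987: gap = -2.1 × (9.85 - 4.94) = -10.311%, loss ≈ 20743 × 10.311/100 ≈ 2139.
Year 1988: gap = -2.1 × (6.63 - 4.94) = -3.549%, loss ≈ 20743 × 3.549/100 ≈ 736.
Year 1989: gap = -2.1 × (5.96 - 4.94) = -2.142%, loss ≈ 20743 × 2.142/100 ≈ 444.
Year 1990: gap = -2.1 × (9.23 - 4.94) = -9.009%, loss ≈ 20743 × 9.009/100 ≈ 1869.
Year 1991: gap = -2.1 × (6.96 - 4.94) = -4.242%, loss ≈ 20743 × 4.242/100 ≈ 880.
Total lost output = 2139 + 736 + 444 + 1869 + 880 = 6068 billion.

€6,068 billion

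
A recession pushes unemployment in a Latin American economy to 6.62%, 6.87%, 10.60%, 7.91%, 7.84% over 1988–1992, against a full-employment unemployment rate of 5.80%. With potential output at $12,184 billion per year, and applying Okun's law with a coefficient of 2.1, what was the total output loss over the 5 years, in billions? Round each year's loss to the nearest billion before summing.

Year 1988: gap = -2.1 × (6.62 - 5.8) = -1.722%, loss ≈ 12184 × 1.722/100 ≈ 210.
Year 1989: gap = -2.1 × (6.87 - 5.8) = -2.247%, loss ≈ 12184 × 2.247/100 ≈ 274.
Year 1990: gap = -2.1 × (10.6 - 5.8) = -10.08%, loss ≈ 12184 × 10.08/100 ≈ 1228.
Year 1991: gap = -2.1 × (7.91 - 5.8) = -4.431%, loss ≈ 12184 × 4.431/100 ≈ 540.
Year 1992: gap = -2.1 × (7.84 - 5.8) = -4.284%, loss ≈ 12184 × 4.284/100 ≈ 522.
Total lost output = 210 + 274 + 1228 + 540 + 522 = 2774 billion.

$2,774 billion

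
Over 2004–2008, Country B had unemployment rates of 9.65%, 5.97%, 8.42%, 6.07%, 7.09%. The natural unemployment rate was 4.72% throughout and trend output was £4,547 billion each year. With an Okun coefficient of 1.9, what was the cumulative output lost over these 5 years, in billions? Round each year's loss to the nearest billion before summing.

Year 2004: gap = -1.9 × (9.65 - 4.72) = -9.367%, loss ≈ 4547 × 9.367/100 ≈ 426.
Year 2005: gap = -1.9 × (5.97 - 4.72) = -2.375%, loss ≈ 4547 × 2.375/100 ≈ 108.
Year 2006: gap = -1.9 × (8.42 - 4.72) = -7.03%, loss ≈ 4547 × 7.03/100 ≈ 320.
Year 2007: gap = -1.9 × (6.07 - 4.72) = -2.565%, loss ≈ 4547 × 2.565/100 ≈ 117.
Year 2008: gap = -1.9 × (7.09 - 4.72) = -4.503%, loss ≈ 4547 × 4.503/100 ≈ 205.
Total lost output = 426 + 108 + 320 + 117 + 205 = 1176 billion.

£1,176 billion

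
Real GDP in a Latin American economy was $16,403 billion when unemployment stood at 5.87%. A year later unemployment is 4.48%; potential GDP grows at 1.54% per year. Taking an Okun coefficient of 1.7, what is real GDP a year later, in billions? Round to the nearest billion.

Δu = 4.48 - 5.87 = -1.39 points.
Okun's law (growth form): g_Y = g_Y* - β × Δu = 1.54 - 1.7 × (-1.39) = 1.54 + 2.363 = 3.903%.
Real GDP in the next year = 16403 × (1 + 3.903/100) = 16403 × 1.03903 ≈ 17043 billion.

$17,043 billion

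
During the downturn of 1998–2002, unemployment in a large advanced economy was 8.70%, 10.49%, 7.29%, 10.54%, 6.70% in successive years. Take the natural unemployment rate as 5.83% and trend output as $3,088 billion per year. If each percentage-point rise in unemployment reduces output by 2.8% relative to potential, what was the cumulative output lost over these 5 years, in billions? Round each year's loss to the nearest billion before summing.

Year 1998: gap = -2.8 × (8.7 - 5.83) = -8.036%, loss ≈ 3088 × 8.036/100 ≈ 248.
Year 1999: gap = -2.8 × (10.49 - 5.83) = -13.048%, loss ≈ 3088 × 13.048/100 ≈ 403.
Year 2000: gap = -2.8 × (7.29 - 5.83) = -4.088%, loss ≈ 3088 × 4.088/100 ≈ 126.
Year 2001: gap = -2.8 × (10.54 - 5.83) = -13.188%, loss ≈ 3088 × 13.188/100 ≈ 407.
Year 2002: gap = -2.8 × (6.7 - 5.83) = -2.436%, loss ≈ 3088 × 2.436/100 ≈ 75.
Total lost output = 248 + 403 + 126 + 407 + 75 = 1259 billion.

$1,259 billion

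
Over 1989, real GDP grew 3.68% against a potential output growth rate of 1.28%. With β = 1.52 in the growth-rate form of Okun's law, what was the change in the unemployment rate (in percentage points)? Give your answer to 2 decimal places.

Growth-rate Okun's law: g_Y = g_Y* - β × Δu, so Δu = (g_Y* - g_Y)/β.
Δu = (1.28 - 3.68)/1.52 = -2.4/1.52 = -1.58 percentage points.

-1.58 percentage points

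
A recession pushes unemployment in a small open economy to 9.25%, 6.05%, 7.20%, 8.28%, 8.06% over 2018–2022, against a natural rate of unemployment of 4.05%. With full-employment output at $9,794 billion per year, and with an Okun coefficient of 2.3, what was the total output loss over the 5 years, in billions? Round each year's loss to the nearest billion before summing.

$4,188 billion

Year 2018: gap = -2.3 × (9.25 - 4.05) = -11.96%, loss ≈ 9794 × 11.96/100 ≈ 1171.
Year 2019: gap = -2.3 × (6.05 - 4.05) = -4.6%, loss ≈ 9794 × 4.6/100 ≈ 451.
Year 2020: gap = -2.3 × (7.2 - 4.05) = -7.245%, loss ≈ 9794 × 7.245/100 ≈ 710.
Year 2021: gap = -2.3 × (8.28 - 4.05) = -9.729%, loss ≈ 9794 × 9.729/100 ≈ 953.
Year 2022: gap = -2.3 × (8.06 - 4.05) = -9.223%, loss ≈ 9794 × 9.223/100 ≈ 903.
Total lost output = 1171 + 451 + 710 + 953 + 903 = 4188 billion.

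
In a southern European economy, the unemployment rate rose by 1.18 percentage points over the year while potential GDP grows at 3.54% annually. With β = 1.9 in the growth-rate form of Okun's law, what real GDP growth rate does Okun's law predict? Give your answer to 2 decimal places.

1.30%

Growth-rate Okun's law: g_Y = g_Y* - β × Δu.
g_Y = 3.54 - 1.9 × (1.18) = 3.54 - 2.242 = 1.298%, i.e. 1.30% to 2 d.p.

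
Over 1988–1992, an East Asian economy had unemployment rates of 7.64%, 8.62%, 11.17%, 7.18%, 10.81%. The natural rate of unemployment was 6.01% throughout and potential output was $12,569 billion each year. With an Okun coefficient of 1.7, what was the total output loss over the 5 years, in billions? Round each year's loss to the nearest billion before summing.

Year 1988: gap = -1.7 × (7.64 - 6.01) = -2.771%, loss ≈ 12569 × 2.771/100 ≈ 348.
Year 1989: gap = -1.7 × (8.62 - 6.01) = -4.437%, loss ≈ 12569 × 4.437/100 ≈ 558.
Year 1990: gap = -1.7 × (11.17 - 6.01) = -8.772%, loss ≈ 12569 × 8.772/100 ≈ 1103.
Year 1991: gap = -1.7 × (7.18 - 6.01) = -1.989%, loss ≈ 12569 × 1.989/100 ≈ 250.
Year 1992: gap = -1.7 × (10.81 - 6.01) = -8.16%, loss ≈ 12569 × 8.16/100 ≈ 1026.
Total lost output = 348 + 558 + 1103 + 250 + 1026 = 3285 billion.

$3,285 billion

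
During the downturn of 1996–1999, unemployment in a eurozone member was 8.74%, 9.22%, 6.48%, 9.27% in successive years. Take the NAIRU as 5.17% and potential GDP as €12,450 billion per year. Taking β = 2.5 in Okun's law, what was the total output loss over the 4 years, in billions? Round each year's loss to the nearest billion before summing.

Year 1996: gap = -2.5 × (8.74 - 5.17) = -8.925%, loss ≈ 12450 × 8.925/100 ≈ 1111.
Year 1997: gap = -2.5 × (9.22 - 5.17) = -10.125%, loss ≈ 12450 × 10.125/100 ≈ 1261.
Year 1998: gap = -2.5 × (6.48 - 5.17) = -3.275%, loss ≈ 12450 × 3.275/100 ≈ 408.
Year 1999: gap = -2.5 × (9.27 - 5.17) = -10.25%, loss ≈ 12450 × 10.25/100 ≈ 1276.
Total lost output = 1111 + 1261 + 408 + 1276 = 4056 billion.

€4,056 billion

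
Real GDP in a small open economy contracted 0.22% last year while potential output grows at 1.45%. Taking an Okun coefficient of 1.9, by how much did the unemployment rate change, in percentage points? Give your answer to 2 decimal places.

Growth-rate Okun's law: g_Y = g_Y* - β × Δu, so Δu = (g_Y* - g_Y)/β.
Δu = (1.45 + 0.22)/1.9 = 1.67/1.9 = 0.88 percentage points.

0.88 percentage points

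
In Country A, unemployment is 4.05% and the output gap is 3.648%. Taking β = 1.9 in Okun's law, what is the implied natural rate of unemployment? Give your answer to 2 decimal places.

5.97%

From Okun's law, u - u* = -(output gap)/β = -(3.648)/1.9 = -1.92 points.
So u* = 4.05 + 1.92 = 5.97%.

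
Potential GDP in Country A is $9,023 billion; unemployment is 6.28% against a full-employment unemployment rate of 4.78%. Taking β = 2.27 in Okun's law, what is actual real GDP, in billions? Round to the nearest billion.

Unemployment gap = 6.28 - 4.78 = 1.5 points, so the output gap is -2.27 × 1.5 = -3.405%.
Actual GDP = 9023 × (1 - 3.405/100) = 9023 × 0.96595 ≈ 8716 billion.

$8,716 billion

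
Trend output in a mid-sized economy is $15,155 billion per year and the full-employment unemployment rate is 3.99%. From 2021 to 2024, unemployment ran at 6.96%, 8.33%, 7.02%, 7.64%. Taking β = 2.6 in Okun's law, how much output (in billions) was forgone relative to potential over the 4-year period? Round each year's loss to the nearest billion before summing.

$5,512 billion

Year 2021: gap = -2.6 × (6.96 - 3.99) = -7.722%, loss ≈ 15155 × 7.722/100 ≈ 1170.
Year 2022: gap = -2.6 × (8.33 - 3.99) = -11.284%, loss ≈ 15155 × 11.284/100 ≈ 1710.
Year 2023: gap = -2.6 × (7.02 - 3.99) = -7.878%, loss ≈ 15155 × 7.878/100 ≈ 1194.
Year 2024: gap = -2.6 × (7.64 - 3.99) = -9.49%, loss ≈ 15155 × 9.49/100 ≈ 1438.
Total lost output = 1170 + 1710 + 1194 + 1438 = 5512 billion.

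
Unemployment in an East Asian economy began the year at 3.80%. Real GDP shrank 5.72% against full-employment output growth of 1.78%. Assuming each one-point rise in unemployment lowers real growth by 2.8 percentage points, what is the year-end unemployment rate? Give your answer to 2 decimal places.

Growth-rate Okun's law: g_Y = g_Y* - β × Δu, so Δu = (g_Y* - g_Y)/β.
Δu = (1.78 + 5.72)/2.8 = 7.5/2.8 = 2.68 percentage points.
Year-end unemployment = 3.8 + 2.68 = 6.48%.

6.48%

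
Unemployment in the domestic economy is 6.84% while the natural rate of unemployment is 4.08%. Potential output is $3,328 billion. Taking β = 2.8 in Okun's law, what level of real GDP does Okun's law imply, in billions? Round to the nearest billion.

Unemployment gap = 6.84 - 4.08 = 2.76 points, so the output gap is -2.8 × 2.76 = -7.728%.
Actual GDP = 3328 × (1 - 7.728/100) = 3328 × 0.92272 ≈ 3071 billion.

$3,071 billion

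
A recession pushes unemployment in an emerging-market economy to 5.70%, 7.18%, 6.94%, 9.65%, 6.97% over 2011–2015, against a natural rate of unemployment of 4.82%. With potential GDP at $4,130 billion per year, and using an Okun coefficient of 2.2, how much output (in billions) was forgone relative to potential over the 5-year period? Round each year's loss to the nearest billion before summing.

Year 2011: gap = -2.2 × (5.7 - 4.82) = -1.936%, loss ≈ 4130 × 1.936/100 ≈ 80.
Year 2012: gap = -2.2 × (7.18 - 4.82) = -5.192%, loss ≈ 4130 × 5.192/100 ≈ 214.
Year 2013: gap = -2.2 × (6.94 - 4.82) = -4.664%, loss ≈ 4130 × 4.664/100 ≈ 193.
Year 2014: gap = -2.2 × (9.65 - 4.82) = -10.626%, loss ≈ 4130 × 10.626/100 ≈ 439.
Year 2015: gap = -2.2 × (6.97 - 4.82) = -4.73%, loss ≈ 4130 × 4.73/100 ≈ 195.
Total lost output = 80 + 214 + 193 + 439 + 195 = 1121 billion.

$1,121 billion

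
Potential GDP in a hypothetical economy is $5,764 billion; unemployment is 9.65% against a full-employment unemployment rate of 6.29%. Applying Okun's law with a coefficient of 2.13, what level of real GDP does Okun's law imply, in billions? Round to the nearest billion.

Unemployment gap = 9.65 - 6.29 = 3.36 points, so the output gap is -2.13 × 3.36 = -7.1568%.
Actual GDP = 5764 × (1 - 7.1568/100) = 5764 × 0.928432 ≈ 5351 billion.

$5,351 billion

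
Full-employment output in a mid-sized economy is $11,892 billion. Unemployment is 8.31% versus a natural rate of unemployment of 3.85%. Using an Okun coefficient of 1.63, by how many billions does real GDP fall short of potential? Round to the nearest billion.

Output gap = -1.63 × (8.31 - 3.85) = -1.63 × 4.46 = -7.2698%.
Actual GDP ≈ 11892 × 0.927302 ≈ 11027 billion, so the shortfall is 11892 - 11027 = 865 billion.

$865 billion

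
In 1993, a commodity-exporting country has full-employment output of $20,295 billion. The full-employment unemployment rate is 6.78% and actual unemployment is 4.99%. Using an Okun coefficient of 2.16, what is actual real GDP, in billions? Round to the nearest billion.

Unemployment gap = 4.99 - 6.78 = -1.79 points, so the output gap is -2.16 × (-1.79) = 3.8664%.
Actual GDP = 20295 × (1 + 3.8664/100) = 20295 × 1.038664 ≈ 21080 billion.

$21,080 billion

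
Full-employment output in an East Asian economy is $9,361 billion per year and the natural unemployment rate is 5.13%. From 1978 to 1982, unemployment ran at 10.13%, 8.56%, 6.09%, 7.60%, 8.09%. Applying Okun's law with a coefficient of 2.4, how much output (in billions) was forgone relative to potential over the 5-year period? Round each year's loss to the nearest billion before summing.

$3,330 billion

Year 1978: gap = -2.4 × (10.13 - 5.13) = -12%, loss ≈ 9361 × 12/100 ≈ 1123.
Year 1979: gap = -2.4 × (8.56 - 5.13) = -8.232%, loss ≈ 9361 × 8.232/100 ≈ 771.
Year 1980: gap = -2.4 × (6.09 - 5.13) = -2.304%, loss ≈ 9361 × 2.304/100 ≈ 216.
Year 1981: gap = -2.4 × (7.6 - 5.13) = -5.928%, loss ≈ 9361 × 5.928/100 ≈ 555.
Year 1982: gap = -2.4 × (8.09 - 5.13) = -7.104%, loss ≈ 9361 × 7.104/100 ≈ 665.
Total lost output = 1123 + 771 + 216 + 555 + 665 = 3330 billion.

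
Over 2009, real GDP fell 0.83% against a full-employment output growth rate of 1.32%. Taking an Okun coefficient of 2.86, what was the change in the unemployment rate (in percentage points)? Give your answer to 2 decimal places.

Growth-rate Okun's law: g_Y = g_Y* - β × Δu, so Δu = (g_Y* - g_Y)/β.
Δu = (1.32 + 0.83)/2.86 = 2.15/2.86 = 0.75 percentage points.

0.75 percentage points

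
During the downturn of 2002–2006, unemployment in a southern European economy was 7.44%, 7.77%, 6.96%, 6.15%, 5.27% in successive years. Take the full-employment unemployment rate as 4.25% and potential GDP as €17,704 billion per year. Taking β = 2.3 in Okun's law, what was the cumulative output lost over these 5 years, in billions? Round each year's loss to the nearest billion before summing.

Year 2002: gap = -2.3 × (7.44 - 4.25) = -7.337%, loss ≈ 17704 × 7.337/100 ≈ 1299.
Year 2003: gap = -2.3 × (7.77 - 4.25) = -8.096%, loss ≈ 17704 × 8.096/100 ≈ 1433.
Year 2004: gap = -2.3 × (6.96 - 4.25) = -6.233%, loss ≈ 17704 × 6.233/100 ≈ 1103.
Year 2005: gap = -2.3 × (6.15 - 4.25) = -4.37%, loss ≈ 17704 × 4.37/100 ≈ 774.
Year 2006: gap = -2.3 × (5.27 - 4.25) = -2.346%, loss ≈ 17704 × 2.346/100 ≈ 415.
Total lost output = 1299 + 1433 + 1103 + 774 + 415 = 5024 billion.

€5,024 billion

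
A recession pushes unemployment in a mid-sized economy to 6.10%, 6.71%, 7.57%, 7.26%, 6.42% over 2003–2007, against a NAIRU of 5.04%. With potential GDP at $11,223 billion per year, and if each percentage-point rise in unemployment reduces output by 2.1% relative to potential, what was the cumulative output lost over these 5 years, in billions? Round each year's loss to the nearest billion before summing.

Year 2003: gap = -2.1 × (6.1 - 5.04) = -2.226%, loss ≈ 11223 × 2.226/100 ≈ 250.
Year 2004: gap = -2.1 × (6.71 - 5.04) = -3.507%, loss ≈ 11223 × 3.507/100 ≈ 394.
Year 2005: gap = -2.1 × (7.57 - 5.04) = -5.313%, loss ≈ 11223 × 5.313/100 ≈ 596.
Year 2006: gap = -2.1 × (7.26 - 5.04) = -4.662%, loss ≈ 11223 × 4.662/100 ≈ 523.
Year 2007: gap = -2.1 × (6.42 - 5.04) = -2.898%, loss ≈ 11223 × 2.898/100 ≈ 325.
Total lost output = 250 + 394 + 596 + 523 + 325 = 2088 billion.

$2,088 billion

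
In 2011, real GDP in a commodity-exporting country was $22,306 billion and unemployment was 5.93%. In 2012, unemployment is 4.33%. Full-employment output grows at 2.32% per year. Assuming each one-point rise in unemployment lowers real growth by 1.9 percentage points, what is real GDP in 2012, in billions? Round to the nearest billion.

Δu = 4.33 - 5.93 = -1.6 points.
Okun's law (growth form): g_Y = g_Y* - β × Δu = 2.32 - 1.9 × (-1.60) = 2.32 + 3.04 = 5.36%.
Real GDP in the next year = 22306 × (1 + 5.36/100) = 22306 × 1.0536 ≈ 23502 billion.

$23,502 billion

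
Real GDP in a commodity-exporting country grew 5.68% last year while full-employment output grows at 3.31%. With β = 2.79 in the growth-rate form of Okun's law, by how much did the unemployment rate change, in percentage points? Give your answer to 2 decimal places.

-0.85 percentage points

Growth-rate Okun's law: g_Y = g_Y* - β × Δu, so Δu = (g_Y* - g_Y)/β.
Δu = (3.31 - 5.68)/2.79 = -2.37/2.79 = -0.85 percentage points.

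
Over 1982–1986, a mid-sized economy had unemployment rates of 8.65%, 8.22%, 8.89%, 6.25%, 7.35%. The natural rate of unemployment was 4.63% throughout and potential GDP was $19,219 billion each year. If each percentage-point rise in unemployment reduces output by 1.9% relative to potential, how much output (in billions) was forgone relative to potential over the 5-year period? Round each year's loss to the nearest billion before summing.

Year 1982: gap = -1.9 × (8.65 - 4.63) = -7.638%, loss ≈ 19219 × 7.638/100 ≈ 1468.
Year 1983: gap = -1.9 × (8.22 - 4.63) = -6.821%, loss ≈ 19219 × 6.821/100 ≈ 1311.
Year 1984: gap = -1.9 × (8.89 - 4.63) = -8.094%, loss ≈ 19219 × 8.094/100 ≈ 1556.
Year 1985: gap = -1.9 × (6.25 - 4.63) = -3.078%, loss ≈ 19219 × 3.078/100 ≈ 592.
Year 1986: gap = -1.9 × (7.35 - 4.63) = -5.168%, loss ≈ 19219 × 5.168/100 ≈ 993.
Total lost output = 1468 + 1311 + 1556 + 592 + 993 = 5920 billion.

$5,920 billion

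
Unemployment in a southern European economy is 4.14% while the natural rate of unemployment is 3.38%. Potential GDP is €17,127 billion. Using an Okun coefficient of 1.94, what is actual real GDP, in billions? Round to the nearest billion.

Unemployment gap = 4.14 - 3.38 = 0.76 points, so the output gap is -1.94 × 0.76 = -1.4744%.
Actual GDP = 17127 × (1 - 1.4744/100) = 17127 × 0.985256 ≈ 16874 billion.

€16,874 billion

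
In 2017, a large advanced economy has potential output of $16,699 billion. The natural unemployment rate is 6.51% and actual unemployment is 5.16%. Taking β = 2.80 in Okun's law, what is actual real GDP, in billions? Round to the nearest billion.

Unemployment gap = 5.16 - 6.51 = -1.35 points, so the output gap is -2.8 × (-1.35) = 3.78%.
Actual GDP = 16699 × (1 + 3.78/100) = 16699 × 1.0378 ≈ 17330 billion.

$17,330 billion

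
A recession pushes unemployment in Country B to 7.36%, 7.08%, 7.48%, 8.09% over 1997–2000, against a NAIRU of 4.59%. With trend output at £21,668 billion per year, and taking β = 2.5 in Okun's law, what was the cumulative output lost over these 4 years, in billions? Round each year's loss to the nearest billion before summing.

Year 1997: gap = -2.5 × (7.36 - 4.59) = -6.925%, loss ≈ 21668 × 6.925/100 ≈ 1501.
Year 1998: gap = -2.5 × (7.08 - 4.59) = -6.225%, loss ≈ 21668 × 6.225/100 ≈ 1349.
Year 1999: gap = -2.5 × (7.48 - 4.59) = -7.225%, loss ≈ 21668 × 7.225/100 ≈ 1566.
Year 2000: gap = -2.5 × (8.09 - 4.59) = -8.75%, loss ≈ 21668 × 8.75/100 ≈ 1896.
Total lost output = 1501 + 1349 + 1566 + 1896 = 6312 billion.

£6,312 billion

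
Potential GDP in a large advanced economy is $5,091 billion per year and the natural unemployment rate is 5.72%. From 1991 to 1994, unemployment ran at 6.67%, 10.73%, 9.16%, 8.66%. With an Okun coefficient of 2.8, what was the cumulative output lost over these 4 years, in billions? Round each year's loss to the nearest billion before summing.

$1,758 billion

Year 1991: gap = -2.8 × (6.67 - 5.72) = -2.66%, loss ≈ 5091 × 2.66/100 ≈ 135.
Year 1992: gap = -2.8 × (10.73 - 5.72) = -14.028%, loss ≈ 5091 × 14.028/100 ≈ 714.
Year 1993: gap = -2.8 × (9.16 - 5.72) = -9.632%, loss ≈ 5091 × 9.632/100 ≈ 490.
Year 1994: gap = -2.8 × (8.66 - 5.72) = -8.232%, loss ≈ 5091 × 8.232/100 ≈ 419.
Total lost output = 135 + 714 + 490 + 419 = 1758 billion.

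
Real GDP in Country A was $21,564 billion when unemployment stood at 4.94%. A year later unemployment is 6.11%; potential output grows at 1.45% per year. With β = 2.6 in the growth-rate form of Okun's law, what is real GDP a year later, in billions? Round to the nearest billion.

Δu = 6.11 - 4.94 = 1.17 points.
Okun's law (growth form): g_Y = g_Y* - β × Δu = 1.45 - 2.6 × (1.17) = 1.45 - 3.042 = -1.592%.
Real GDP in the next year = 21564 × (1 - 1.592/100) = 21564 × 0.98408 ≈ 21221 billion.

$21,221 billion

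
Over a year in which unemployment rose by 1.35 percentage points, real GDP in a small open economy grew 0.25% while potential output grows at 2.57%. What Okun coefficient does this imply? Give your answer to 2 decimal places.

Growth form: g_Y = g_Y* - β × Δu, so β = (g_Y* - g_Y)/Δu.
β = (2.57 - 0.25)/1.35 = 2.32/1.35 = 1.72.

β ≈ 1.72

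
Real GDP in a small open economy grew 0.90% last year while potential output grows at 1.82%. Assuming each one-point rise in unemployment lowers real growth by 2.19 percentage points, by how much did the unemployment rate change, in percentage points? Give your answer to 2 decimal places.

0.42 percentage points

Growth-rate Okun's law: g_Y = g_Y* - β × Δu, so Δu = (g_Y* - g_Y)/β.
Δu = (1.82 - 0.9)/2.19 = 0.92/2.19 = 0.42 percentage points.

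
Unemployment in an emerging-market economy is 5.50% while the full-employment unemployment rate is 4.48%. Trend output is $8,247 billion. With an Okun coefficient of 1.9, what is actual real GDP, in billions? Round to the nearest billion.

$8,087 billion

Unemployment gap = 5.5 - 4.48 = 1.02 points, so the output gap is -1.9 × 1.02 = -1.938%.
Actual GDP = 8247 × (1 - 1.938/100) = 8247 × 0.98062 ≈ 8087 billion.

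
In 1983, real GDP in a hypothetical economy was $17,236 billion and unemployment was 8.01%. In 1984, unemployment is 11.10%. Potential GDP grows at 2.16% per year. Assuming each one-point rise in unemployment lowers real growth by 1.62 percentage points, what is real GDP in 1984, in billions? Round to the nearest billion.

Δu = 11.1 - 8.01 = 3.09 points.
Okun's law (growth form): g_Y = g_Y* - β × Δu = 2.16 - 1.62 × (3.09) = 2.16 - 5.0058 = -2.8458%.
Real GDP in the next year = 17236 × (1 - 2.8458/100) = 17236 × 0.971542 ≈ 16745 billion.

$16,745 billion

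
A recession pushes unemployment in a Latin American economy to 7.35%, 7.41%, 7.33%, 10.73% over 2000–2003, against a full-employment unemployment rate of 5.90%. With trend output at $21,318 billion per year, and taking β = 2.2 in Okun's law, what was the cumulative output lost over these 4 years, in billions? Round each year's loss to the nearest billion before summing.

Year 2000: gap = -2.2 × (7.35 - 5.9) = -3.19%, loss ≈ 21318 × 3.19/100 ≈ 680.
Year 2001: gap = -2.2 × (7.41 - 5.9) = -3.322%, loss ≈ 21318 × 3.322/100 ≈ 708.
Year 2002: gap = -2.2 × (7.33 - 5.9) = -3.146%, loss ≈ 21318 × 3.146/100 ≈ 671.
Year 2003: gap = -2.2 × (10.73 - 5.9) = -10.626%, loss ≈ 21318 × 10.626/100 ≈ 2265.
Total lost output = 680 + 708 + 671 + 2265 = 4324 billion.

$4,324 billion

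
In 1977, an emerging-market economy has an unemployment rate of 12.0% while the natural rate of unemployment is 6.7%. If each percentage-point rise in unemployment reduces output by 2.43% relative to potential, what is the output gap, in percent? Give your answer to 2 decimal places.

The unemployment gap is 12 - 6.7 = 5.3 percentage points.
Okun's law gives an output gap of -2.43 × 5.3 = -12.879%, i.e. 12.88% below potential.

-12.88%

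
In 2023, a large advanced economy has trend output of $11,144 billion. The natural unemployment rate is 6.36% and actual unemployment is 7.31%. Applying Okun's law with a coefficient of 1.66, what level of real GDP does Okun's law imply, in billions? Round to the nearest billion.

$10,968 billion

Unemployment gap = 7.31 - 6.36 = 0.95 points, so the output gap is -1.66 × 0.95 = -1.577%.
Actual GDP = 11144 × (1 - 1.577/100) = 11144 × 0.98423 ≈ 10968 billion.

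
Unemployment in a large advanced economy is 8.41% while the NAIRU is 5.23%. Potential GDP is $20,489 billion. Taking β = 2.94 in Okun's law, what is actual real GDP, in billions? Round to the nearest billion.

$18,573 billion

Unemployment gap = 8.41 - 5.23 = 3.18 points, so the output gap is -2.94 × 3.18 = -9.3492%.
Actual GDP = 20489 × (1 - 9.3492/100) = 20489 × 0.906508 ≈ 18573 billion.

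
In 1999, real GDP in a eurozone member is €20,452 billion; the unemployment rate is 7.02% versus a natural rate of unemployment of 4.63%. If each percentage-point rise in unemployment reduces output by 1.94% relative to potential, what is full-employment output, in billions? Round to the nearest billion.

Unemployment gap = 7.02 - 4.63 = 2.39 points, so output gap = -1.94 × 2.39 = -4.6366%.
Since Y = Y* × (1 + gap/100), Y* = 20452/0.953634 ≈ 21446 billion.

€21,446 billion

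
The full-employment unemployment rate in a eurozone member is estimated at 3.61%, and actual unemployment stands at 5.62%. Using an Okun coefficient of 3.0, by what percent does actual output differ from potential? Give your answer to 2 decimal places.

-6.03%

The unemployment gap is 5.62 - 3.61 = 2.01 percentage points.
Okun's law gives an output gap of -3 × 2.01 = -6.03%, i.e. 6.03% below potential.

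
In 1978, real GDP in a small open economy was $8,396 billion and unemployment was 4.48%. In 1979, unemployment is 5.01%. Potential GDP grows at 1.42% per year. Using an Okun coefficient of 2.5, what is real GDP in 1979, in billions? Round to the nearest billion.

$8,404 billion

Δu = 5.01 - 4.48 = 0.53 points.
Okun's law (growth form): g_Y = g_Y* - β × Δu = 1.42 - 2.5 × (0.53) = 1.42 - 1.325 = 0.095%.
Real GDP in the next year = 8396 × (1 + 0.095/100) = 8396 × 1.00095 ≈ 8404 billion.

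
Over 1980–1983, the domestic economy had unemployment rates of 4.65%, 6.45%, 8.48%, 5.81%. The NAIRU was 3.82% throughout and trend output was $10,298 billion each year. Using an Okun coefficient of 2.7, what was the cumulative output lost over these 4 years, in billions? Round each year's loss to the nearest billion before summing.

Year 1980: gap = -2.7 × (4.65 - 3.82) = -2.241%, loss ≈ 10298 × 2.241/100 ≈ 231.
Year 1981: gap = -2.7 × (6.45 - 3.82) = -7.101%, loss ≈ 10298 × 7.101/100 ≈ 731.
Year 1982: gap = -2.7 × (8.48 - 3.82) = -12.582%, loss ≈ 10298 × 12.582/100 ≈ 1296.
Year 1983: gap = -2.7 × (5.81 - 3.82) = -5.373%, loss ≈ 10298 × 5.373/100 ≈ 553.
Total lost output = 231 + 731 + 1296 + 553 = 2811 billion.

$2,811 billion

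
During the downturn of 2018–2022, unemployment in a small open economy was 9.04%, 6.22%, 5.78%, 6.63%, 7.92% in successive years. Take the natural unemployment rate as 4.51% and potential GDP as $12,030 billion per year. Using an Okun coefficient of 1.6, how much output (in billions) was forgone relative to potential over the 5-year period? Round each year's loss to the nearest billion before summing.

$2,509 billion

Year 2018: gap = -1.6 × (9.04 - 4.51) = -7.248%, loss ≈ 12030 × 7.248/100 ≈ 872.
Year 2019: gap = -1.6 × (6.22 - 4.51) = -2.736%, loss ≈ 12030 × 2.736/100 ≈ 329.
Year 2020: gap = -1.6 × (5.78 - 4.51) = -2.032%, loss ≈ 12030 × 2.032/100 ≈ 244.
Year 2021: gap = -1.6 × (6.63 - 4.51) = -3.392%, loss ≈ 12030 × 3.392/100 ≈ 408.
Year 2022: gap = -1.6 × (7.92 - 4.51) = -5.456%, loss ≈ 12030 × 5.456/100 ≈ 656.
Total lost output = 872 + 329 + 244 + 408 + 656 = 2509 billion.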